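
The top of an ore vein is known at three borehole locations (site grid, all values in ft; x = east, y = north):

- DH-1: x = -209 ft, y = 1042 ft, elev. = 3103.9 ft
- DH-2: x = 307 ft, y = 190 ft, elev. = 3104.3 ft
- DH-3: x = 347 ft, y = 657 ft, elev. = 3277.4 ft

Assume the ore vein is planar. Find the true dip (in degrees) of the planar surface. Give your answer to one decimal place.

32.1°

Two edge vectors: DH-1→DH-2 = (516, -852, 0.4), DH-1→DH-3 = (556, -385, 173.5).
Normal n = (DH-1→DH-2) × (DH-1→DH-3) = (-147668, -89303.6, 275052).
So ∂z/∂x = −n_x/n_z = 0.53687 and ∂z/∂y = −n_y/n_z = 0.32468.
Gradient magnitude |∇z| = √(a² + b²) = √(0.28823 + 0.10542) = 0.62741.
True dip = arctan(0.62741) = 32.1°, dipping toward WSW (azimuth ≈ 239°).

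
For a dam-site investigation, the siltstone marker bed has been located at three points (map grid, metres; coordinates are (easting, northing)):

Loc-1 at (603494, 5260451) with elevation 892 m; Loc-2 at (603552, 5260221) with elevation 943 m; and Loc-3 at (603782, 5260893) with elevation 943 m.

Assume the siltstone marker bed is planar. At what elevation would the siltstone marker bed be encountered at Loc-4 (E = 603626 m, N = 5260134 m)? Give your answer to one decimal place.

981.7 m

Two edge vectors: Loc-1→Loc-2 = (58, -230, 51), Loc-1→Loc-3 = (288, 442, 51).
Normal n = (Loc-1→Loc-2) × (Loc-1→Loc-3) = (-34272, 11730, 91876).
So ∂z/∂E = −n_x/n_z = 0.373024511 and ∂z/∂N = −n_y/n_z = −0.127672080.
Intercept c from Loc-1: 892 − 225118.05 + 671612.72 = 447386.67.
At (603626, 5260134): z = 225167.3 − 671572.2 + 447386.67 = 981.7 m.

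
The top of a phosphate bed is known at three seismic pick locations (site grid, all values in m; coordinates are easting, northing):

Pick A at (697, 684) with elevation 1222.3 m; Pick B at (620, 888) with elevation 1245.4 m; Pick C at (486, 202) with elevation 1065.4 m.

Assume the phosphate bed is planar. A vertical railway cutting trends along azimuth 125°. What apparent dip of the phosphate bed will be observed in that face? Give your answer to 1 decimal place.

Let the plane be z = a·easting + b·northing + c.
Pick B−Pick A: −77a + 204b = 23.1;  Pick C−Pick A: −211a − 482b = −156.9.
Solving gives a = 0.26040, b = 0.21152.
Unit vector along 125° is (sin 125°, cos 125°) = (0.8192, -0.5736).
Slope in that direction = a·(0.8192) + b·(-0.5736) = 0.09198.
Apparent dip = arctan|0.09198| = 5.3° (true dip is 18.5°, so apparent ≤ true as expected).

5.3°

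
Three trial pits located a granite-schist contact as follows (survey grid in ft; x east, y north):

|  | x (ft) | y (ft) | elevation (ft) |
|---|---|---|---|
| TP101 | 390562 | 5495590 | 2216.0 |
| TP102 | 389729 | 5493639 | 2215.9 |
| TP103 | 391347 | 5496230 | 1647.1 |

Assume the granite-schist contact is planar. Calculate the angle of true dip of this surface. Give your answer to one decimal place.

Two edge vectors: TP101→TP102 = (-833, -1951, -0.1), TP101→TP103 = (785, 640, -568.9).
Normal n = (TP101→TP102) × (TP101→TP103) = (1109987.9, -473972.2, 998415).
So ∂z/∂x = −n_x/n_z = −1.11175 and ∂z/∂y = −n_y/n_z = 0.47472.
Gradient magnitude |∇z| = √(a² + b²) = √(1.23599 + 0.22536) = 1.20886.
True dip = arctan(1.20886) = 50.4°, dipping toward ESE (azimuth ≈ 113°).

50.4°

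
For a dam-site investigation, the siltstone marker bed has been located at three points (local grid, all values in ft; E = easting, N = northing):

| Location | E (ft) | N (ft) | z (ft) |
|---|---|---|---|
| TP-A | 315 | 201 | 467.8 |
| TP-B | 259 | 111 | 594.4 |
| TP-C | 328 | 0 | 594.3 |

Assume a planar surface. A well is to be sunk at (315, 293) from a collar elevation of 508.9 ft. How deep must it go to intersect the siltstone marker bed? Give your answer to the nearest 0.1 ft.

105.7 ft

Let the plane be z = a·E + b·N + c.
TP-B−TP-A: −56a − 90b = 126.6;  TP-C−TP-A: 13a − 201b = 126.5.
Solving gives a = −1.13163, b = −0.70254.
Then c = 467.8 − a·315 − b·201 = 965.47.
At (315, 293): z_contact = −356.46 − 205.85 + 965.47 = 403.17 ft.
Depth below ground = 508.9 − 403.17 = 105.7 ft.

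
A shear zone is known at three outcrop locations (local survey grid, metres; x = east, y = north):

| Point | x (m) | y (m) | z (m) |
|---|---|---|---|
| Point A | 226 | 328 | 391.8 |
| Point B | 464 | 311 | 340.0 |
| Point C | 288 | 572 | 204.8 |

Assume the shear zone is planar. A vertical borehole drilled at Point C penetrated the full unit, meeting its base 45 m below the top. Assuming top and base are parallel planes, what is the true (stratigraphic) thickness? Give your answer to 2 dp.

Let the plane be z = a·x + b·y + c.
Point B−Point A: 238a − 17b = −51.8;  Point C−Point A: 62a + 244b = −187.
Solving gives a = −0.26753, b = −0.69841.
|∇z| = √(a²+b²) = 0.74790, so dip δ = arctan(0.74790) = 36.79°.
True thickness = vertical thickness × cos δ = 45 × cos 36.79° = 36.04 m.

36.04 m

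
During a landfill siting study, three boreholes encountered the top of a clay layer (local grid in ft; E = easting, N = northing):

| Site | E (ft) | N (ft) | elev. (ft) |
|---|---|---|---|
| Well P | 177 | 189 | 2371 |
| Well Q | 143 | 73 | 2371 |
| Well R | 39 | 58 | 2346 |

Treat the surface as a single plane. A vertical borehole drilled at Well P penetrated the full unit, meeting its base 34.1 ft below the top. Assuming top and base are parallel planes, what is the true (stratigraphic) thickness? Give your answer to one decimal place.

33.0 ft

Two edge vectors: Well P→Well Q = (-34, -116, 0), Well P→Well R = (-138, -131, -25).
Normal n = (Well P→Well Q) × (Well P→Well R) = (2900, -850, -11554).
So ∂z/∂E = −n_x/n_z = 0.25100 and ∂z/∂N = −n_y/n_z = −0.07357.
|∇z| = √(a²+b²) = 0.26155, so dip δ = arctan(0.26155) = 14.66°.
True thickness = vertical thickness × cos δ = 34.1 × cos 14.66° = 33.0 ft.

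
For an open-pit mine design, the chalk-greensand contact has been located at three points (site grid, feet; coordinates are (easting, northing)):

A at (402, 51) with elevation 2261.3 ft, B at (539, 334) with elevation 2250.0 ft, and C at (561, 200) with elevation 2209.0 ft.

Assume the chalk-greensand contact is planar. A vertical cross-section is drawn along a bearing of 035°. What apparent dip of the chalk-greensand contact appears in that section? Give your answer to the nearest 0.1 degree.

7.2°

Two edge vectors: A→B = (137, 283, -11.3), A→C = (159, 149, -52.3).
Normal n = (A→B) × (A→C) = (-13117.2, 5368.4, -24584).
So ∂z/∂E = −n_x/n_z = −0.53357 and ∂z/∂N = −n_y/n_z = 0.21837.
Unit vector along 035° is (sin 35°, cos 35°) = (0.5736, 0.8192).
Slope in that direction = a·(0.5736) + b·(0.8192) = −0.12716.
Apparent dip = arctan|0.12716| = 7.2° (true dip is 30.0°, so apparent ≤ true as expected).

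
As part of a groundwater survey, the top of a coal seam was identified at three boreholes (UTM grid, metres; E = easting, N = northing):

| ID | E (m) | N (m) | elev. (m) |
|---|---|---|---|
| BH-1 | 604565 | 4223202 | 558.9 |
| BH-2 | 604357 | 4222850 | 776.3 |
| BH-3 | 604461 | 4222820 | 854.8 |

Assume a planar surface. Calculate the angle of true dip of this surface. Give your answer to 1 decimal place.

Two edge vectors: BH-1→BH-2 = (-208, -352, 217.4), BH-1→BH-3 = (-104, -382, 295.9).
Normal n = (BH-1→BH-2) × (BH-1→BH-3) = (-21110, 38937.6, 42848).
So ∂z/∂E = −n_x/n_z = 0.49267 and ∂z/∂N = −n_y/n_z = −0.90874.
Gradient magnitude |∇z| = √(a² + b²) = √(0.24273 + 0.82580) = 1.03370.
True dip = arctan(1.03370) = 45.9°, dipping toward NNW (azimuth ≈ 332°).

45.9°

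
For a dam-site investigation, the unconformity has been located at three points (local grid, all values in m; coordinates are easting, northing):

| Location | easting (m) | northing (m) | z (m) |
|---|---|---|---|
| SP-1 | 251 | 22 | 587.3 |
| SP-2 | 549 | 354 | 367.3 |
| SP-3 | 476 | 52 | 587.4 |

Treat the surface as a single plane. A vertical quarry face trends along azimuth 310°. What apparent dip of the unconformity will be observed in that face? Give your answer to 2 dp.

Two edge vectors: SP-1→SP-2 = (298, 332, -220), SP-1→SP-3 = (225, 30, 0.1).
Normal n = (SP-1→SP-2) × (SP-1→SP-3) = (6633.2, -49529.8, -65760).
So ∂z/∂easting = −n_x/n_z = 0.10087 and ∂z/∂northing = −n_y/n_z = −0.75319.
Unit vector along 310° is (sin 310°, cos 310°) = (-0.7660, 0.6428).
Slope in that direction = a·(-0.7660) + b·(0.6428) = −0.56141.
Apparent dip = arctan|0.56141| = 29.31° (true dip is 37.2°, so apparent ≤ true as expected).

29.31°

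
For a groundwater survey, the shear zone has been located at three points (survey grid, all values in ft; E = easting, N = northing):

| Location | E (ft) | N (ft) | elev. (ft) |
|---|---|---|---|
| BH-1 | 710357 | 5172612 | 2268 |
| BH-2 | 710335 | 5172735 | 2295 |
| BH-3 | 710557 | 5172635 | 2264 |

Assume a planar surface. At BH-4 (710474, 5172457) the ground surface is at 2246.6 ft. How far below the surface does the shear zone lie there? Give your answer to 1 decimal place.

Let the plane be z = a·E + b·N + c.
BH-2−BH-1: −22a + 123b = 27;  BH-3−BH-1: 200a + 23b = −4.
Solving gives a = −0.044332032, b = 0.211582889.
Then c = 2268 − a·710357 − b·5172612 = −1060676.62.
At (710474, 5172457): z_contact = −31496.76 + 1094403.39 − 1060676.62 = 2230.02 ft.
Depth below ground = 2246.6 − 2230.02 = 16.6 ft.

16.6 ft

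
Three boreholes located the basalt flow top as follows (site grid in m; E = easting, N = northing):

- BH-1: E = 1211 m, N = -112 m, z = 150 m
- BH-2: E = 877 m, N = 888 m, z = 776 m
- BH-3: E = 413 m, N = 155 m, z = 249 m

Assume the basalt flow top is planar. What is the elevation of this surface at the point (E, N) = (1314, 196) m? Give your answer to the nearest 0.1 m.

362.6 m

Let the plane be z = a·E + b·N + c.
BH-2−BH-1: −334a + 1000b = 626;  BH-3−BH-1: −798a + 267b = 99.
Solving gives a = 0.096134, b = 0.658109.
Then c = 150 − a·1211 − b·-112 = 107.29.
At (1314, 196): z = 126.3 + 129.0 + 107.29 = 362.6 m.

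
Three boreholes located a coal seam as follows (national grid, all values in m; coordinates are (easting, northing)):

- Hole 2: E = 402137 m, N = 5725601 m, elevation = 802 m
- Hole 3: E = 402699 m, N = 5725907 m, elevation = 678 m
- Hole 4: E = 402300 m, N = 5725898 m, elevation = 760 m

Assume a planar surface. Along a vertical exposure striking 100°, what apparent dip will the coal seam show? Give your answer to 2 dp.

Let the plane be z = a·E + b·N + c.
Hole 3−Hole 2: 562a + 306b = −124;  Hole 4−Hole 2: 163a + 297b = −42.
Solving gives a = −0.20486, b = −0.02898.
Unit vector along 100° is (sin 100°, cos 100°) = (0.9848, -0.1736).
Slope in that direction = a·(0.9848) + b·(-0.1736) = −0.19671.
Apparent dip = arctan|0.19671| = 11.13° (true dip is 11.7°, so apparent ≤ true as expected).

11.13°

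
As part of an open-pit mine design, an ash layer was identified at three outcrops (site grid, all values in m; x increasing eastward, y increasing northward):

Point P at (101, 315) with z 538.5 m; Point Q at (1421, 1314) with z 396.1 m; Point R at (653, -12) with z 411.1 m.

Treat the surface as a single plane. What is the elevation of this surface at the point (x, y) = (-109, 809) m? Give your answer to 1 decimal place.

620.6 m

Two edge vectors: Point P→Point Q = (1320, 999, -142.4), Point P→Point R = (552, -327, -127.4).
Normal n = (Point P→Point Q) × (Point P→Point R) = (-173837.4, 89563.2, -983088).
So ∂z/∂x = −n_x/n_z = −0.176828 and ∂z/∂y = −n_y/n_z = 0.091104.
Intercept c from Point P: 538.5 + 17.86 − 28.70 = 527.66.
At (-109, 809): z = 19.3 + 73.7 + 527.66 = 620.6 m.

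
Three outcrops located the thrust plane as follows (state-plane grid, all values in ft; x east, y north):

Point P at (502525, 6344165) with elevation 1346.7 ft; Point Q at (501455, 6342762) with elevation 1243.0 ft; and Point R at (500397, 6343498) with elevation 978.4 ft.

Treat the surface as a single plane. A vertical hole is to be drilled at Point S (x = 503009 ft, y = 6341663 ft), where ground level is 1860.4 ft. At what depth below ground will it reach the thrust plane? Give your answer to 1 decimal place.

Let the plane be z = a·x + b·y + c.
Point Q−Point P: −1070a − 1403b = −103.7;  Point R−Point P: −2128a − 667b = −368.3.
Solving gives a = 0.196997307, b = −0.076327241.
Then c = 1346.7 − a·502525 − b·6344165 = 386583.24.
At (503009, 6341663): z_contact = 99091.42 − 484041.64 + 386583.24 = 1633.02 ft.
Depth below ground = 1860.4 − 1633.02 = 227.4 ft.

227.4 ft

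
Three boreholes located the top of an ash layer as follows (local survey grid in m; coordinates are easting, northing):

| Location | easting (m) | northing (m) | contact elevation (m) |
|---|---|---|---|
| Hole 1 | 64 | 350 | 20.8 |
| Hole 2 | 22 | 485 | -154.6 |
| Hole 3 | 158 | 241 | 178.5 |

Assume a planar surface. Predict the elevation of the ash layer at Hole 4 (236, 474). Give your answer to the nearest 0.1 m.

-84.0 m

Two edge vectors: Hole 1→Hole 2 = (-42, 135, -175.4), Hole 1→Hole 3 = (94, -109, 157.7).
Normal n = (Hole 1→Hole 2) × (Hole 1→Hole 3) = (2170.9, -9864.2, -8112).
So ∂z/∂easting = −n_x/n_z = 0.26762 and ∂z/∂northing = −n_y/n_z = −1.21600.
Intercept c from Hole 1: 20.8 − 17.13 + 425.60 = 429.27.
At (236, 474): z = 63.2 − 576.4 + 429.27 = -84.0 m.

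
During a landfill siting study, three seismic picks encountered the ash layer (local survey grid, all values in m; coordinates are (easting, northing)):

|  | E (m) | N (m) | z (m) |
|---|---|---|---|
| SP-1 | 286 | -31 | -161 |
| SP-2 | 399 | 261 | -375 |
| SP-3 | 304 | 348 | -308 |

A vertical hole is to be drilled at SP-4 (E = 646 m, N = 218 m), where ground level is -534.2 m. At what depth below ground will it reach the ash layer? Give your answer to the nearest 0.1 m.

77.2 m

Let the plane be z = a·E + b·N + c.
SP-2−SP-1: 113a + 292b = −214;  SP-3−SP-1: 18a + 379b = −147.
Solving gives a = −1.01626, b = −0.33960.
Then c = -161 − a·286 − b·-31 = 119.12.
At (646, 218): z_contact = −656.51 − 74.03 + 119.12 = -611.41 m.
Depth below ground = -534.2 − (-611.41) = 77.2 m.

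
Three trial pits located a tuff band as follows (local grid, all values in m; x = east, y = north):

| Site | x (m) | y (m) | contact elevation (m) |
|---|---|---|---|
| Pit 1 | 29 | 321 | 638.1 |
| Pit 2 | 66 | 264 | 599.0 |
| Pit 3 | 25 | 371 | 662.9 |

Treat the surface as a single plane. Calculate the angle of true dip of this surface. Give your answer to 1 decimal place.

Two edge vectors: Pit 1→Pit 2 = (37, -57, -39.1), Pit 1→Pit 3 = (-4, 50, 24.8).
Normal n = (Pit 1→Pit 2) × (Pit 1→Pit 3) = (541.4, -761.2, 1622).
So ∂z/∂x = −n_x/n_z = −0.33379 and ∂z/∂y = −n_y/n_z = 0.46930.
Gradient magnitude |∇z| = √(a² + b²) = √(0.11141 + 0.22024) = 0.57589.
True dip = arctan(0.57589) = 29.9°, dipping toward SE (azimuth ≈ 145°).

29.9°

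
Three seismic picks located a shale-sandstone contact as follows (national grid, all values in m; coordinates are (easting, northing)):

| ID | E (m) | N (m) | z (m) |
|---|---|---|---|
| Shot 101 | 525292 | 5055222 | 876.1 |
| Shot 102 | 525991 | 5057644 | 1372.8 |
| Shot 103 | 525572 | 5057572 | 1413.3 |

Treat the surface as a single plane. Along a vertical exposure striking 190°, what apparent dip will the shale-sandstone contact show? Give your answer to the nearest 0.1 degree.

12.3°

Let the plane be z = a·E + b·N + c.
Shot 102−Shot 101: 699a + 2422b = 496.7;  Shot 103−Shot 101: 280a + 2350b = 537.2.
Solving gives a = −0.13878, b = 0.24513.
Unit vector along 190° is (sin 190°, cos 190°) = (-0.1736, -0.9848).
Slope in that direction = a·(-0.1736) + b·(-0.9848) = −0.21731.
Apparent dip = arctan|0.21731| = 12.3° (true dip is 15.7°, so apparent ≤ true as expected).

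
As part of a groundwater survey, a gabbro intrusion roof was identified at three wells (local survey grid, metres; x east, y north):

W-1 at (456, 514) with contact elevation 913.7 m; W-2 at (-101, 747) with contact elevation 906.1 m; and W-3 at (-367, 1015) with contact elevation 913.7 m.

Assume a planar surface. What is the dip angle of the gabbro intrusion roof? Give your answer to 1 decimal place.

4.8°

Two edge vectors: W-1→W-2 = (-557, 233, -7.6), W-1→W-3 = (-823, 501, 0).
Normal n = (W-1→W-2) × (W-1→W-3) = (3807.6, 6254.8, -87298).
So ∂z/∂x = −n_x/n_z = 0.04362 and ∂z/∂y = −n_y/n_z = 0.07165.
Gradient magnitude |∇z| = √(a² + b²) = √(0.00190 + 0.00513) = 0.08388.
True dip = arctan(0.08388) = 4.8°, dipping toward SSW (azimuth ≈ 211°).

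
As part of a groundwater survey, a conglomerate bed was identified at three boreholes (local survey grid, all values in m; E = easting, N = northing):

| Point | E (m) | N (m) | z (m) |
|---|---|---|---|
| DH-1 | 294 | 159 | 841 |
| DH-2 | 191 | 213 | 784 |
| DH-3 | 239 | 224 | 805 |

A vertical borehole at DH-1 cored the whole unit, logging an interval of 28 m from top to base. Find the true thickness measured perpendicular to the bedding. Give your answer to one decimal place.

Two edge vectors: DH-1→DH-2 = (-103, 54, -57), DH-1→DH-3 = (-55, 65, -36).
Normal n = (DH-1→DH-2) × (DH-1→DH-3) = (1761, -573, -3725).
So ∂z/∂E = −n_x/n_z = 0.47275 and ∂z/∂N = −n_y/n_z = −0.15383.
|∇z| = √(a²+b²) = 0.49715, so dip δ = arctan(0.49715) = 26.43°.
True thickness = vertical thickness × cos δ = 28 × cos 26.43° = 25.1 m.

25.1 m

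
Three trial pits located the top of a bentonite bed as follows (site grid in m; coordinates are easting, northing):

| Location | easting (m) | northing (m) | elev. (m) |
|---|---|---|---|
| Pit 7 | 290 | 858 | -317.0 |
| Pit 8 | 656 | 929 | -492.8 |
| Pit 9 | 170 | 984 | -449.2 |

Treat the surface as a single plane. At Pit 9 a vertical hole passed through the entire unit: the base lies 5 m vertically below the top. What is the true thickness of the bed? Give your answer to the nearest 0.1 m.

3.1 m

Two edge vectors: Pit 7→Pit 8 = (366, 71, -175.8), Pit 7→Pit 9 = (-120, 126, -132.2).
Normal n = (Pit 7→Pit 8) × (Pit 7→Pit 9) = (12764.6, 69481.2, 54636).
So ∂z/∂easting = −n_x/n_z = −0.23363 and ∂z/∂northing = −n_y/n_z = −1.27171.
|∇z| = √(a²+b²) = 1.29299, so dip δ = arctan(1.29299) = 52.28°.
True thickness = vertical thickness × cos δ = 5 × cos 52.28° = 3.1 m.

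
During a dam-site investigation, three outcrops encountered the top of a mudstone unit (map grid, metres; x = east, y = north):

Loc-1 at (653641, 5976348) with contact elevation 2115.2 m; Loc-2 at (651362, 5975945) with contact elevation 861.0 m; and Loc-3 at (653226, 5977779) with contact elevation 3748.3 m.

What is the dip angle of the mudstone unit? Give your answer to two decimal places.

Two edge vectors: Loc-1→Loc-2 = (-2279, -403, -1254.2), Loc-1→Loc-3 = (-415, 1431, 1633.1).
Normal n = (Loc-1→Loc-2) × (Loc-1→Loc-3) = (1136620.9, 4242327.9, -3428494).
So ∂z/∂x = −n_x/n_z = 0.33152 and ∂z/∂y = −n_y/n_z = 1.23737.
Gradient magnitude |∇z| = √(a² + b²) = √(0.10991 + 1.53109) = 1.28102.
True dip = arctan(1.28102) = 52.02°, dipping toward SSW (azimuth ≈ 195°).

52.02°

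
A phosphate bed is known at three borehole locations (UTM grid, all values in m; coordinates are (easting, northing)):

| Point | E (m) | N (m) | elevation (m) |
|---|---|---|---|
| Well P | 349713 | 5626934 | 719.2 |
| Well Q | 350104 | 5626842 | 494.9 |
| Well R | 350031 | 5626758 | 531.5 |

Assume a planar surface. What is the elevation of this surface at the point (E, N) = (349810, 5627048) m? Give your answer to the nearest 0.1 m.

670.7 m

Two edge vectors: Well P→Well Q = (391, -92, -224.3), Well P→Well R = (318, -176, -187.7).
Normal n = (Well P→Well Q) × (Well P→Well R) = (-22208.4, 2063.3, -39560).
So ∂z/∂E = −n_x/n_z = −0.561385238 and ∂z/∂N = −n_y/n_z = 0.052156218.
Intercept c from Well P: 719.2 + 196323.72 − 293479.60 = −96436.68.
At (349810, 5627048): z = −196378.2 + 293485.5 − 96436.68 = 670.7 m.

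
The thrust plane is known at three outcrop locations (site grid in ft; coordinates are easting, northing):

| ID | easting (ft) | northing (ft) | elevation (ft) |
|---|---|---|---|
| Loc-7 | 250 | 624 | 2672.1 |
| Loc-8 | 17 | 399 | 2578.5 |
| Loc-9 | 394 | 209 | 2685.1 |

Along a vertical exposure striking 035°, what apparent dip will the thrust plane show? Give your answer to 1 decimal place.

Two edge vectors: Loc-7→Loc-8 = (-233, -225, -93.6), Loc-7→Loc-9 = (144, -415, 13).
Normal n = (Loc-7→Loc-8) × (Loc-7→Loc-9) = (-41769, -10449.4, 129095).
So ∂z/∂easting = −n_x/n_z = 0.32355 and ∂z/∂northing = −n_y/n_z = 0.08094.
Unit vector along 035° is (sin 35°, cos 35°) = (0.5736, 0.8192).
Slope in that direction = a·(0.5736) + b·(0.8192) = 0.25189.
Apparent dip = arctan|0.25189| = 14.1° (true dip is 18.4°, so apparent ≤ true as expected).

14.1°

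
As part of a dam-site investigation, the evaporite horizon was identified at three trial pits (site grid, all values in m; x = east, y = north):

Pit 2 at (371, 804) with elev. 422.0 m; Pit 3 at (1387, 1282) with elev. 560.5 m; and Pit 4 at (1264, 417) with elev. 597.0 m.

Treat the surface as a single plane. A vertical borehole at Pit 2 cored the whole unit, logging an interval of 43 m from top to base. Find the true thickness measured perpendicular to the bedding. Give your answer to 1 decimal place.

42.3 m

Let the plane be z = a·x + b·y + c.
Pit 3−Pit 2: 1016a + 478b = 138.5;  Pit 4−Pit 2: 893a − 387b = 175.
Solving gives a = 0.16737, b = −0.06600.
|∇z| = √(a²+b²) = 0.17991, so dip δ = arctan(0.17991) = 10.20°.
True thickness = vertical thickness × cos δ = 43 × cos 10.20° = 42.3 m.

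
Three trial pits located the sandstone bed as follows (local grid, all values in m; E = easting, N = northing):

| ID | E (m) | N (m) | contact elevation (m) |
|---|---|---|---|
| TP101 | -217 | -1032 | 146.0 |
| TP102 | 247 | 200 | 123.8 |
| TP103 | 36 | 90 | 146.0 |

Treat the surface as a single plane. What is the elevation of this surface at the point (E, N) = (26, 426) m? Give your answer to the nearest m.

156 m

Let the plane be z = a·E + b·N + c.
TP102−TP101: 464a + 1232b = −22.2;  TP103−TP101: 253a + 1122b = 0.
Solving gives a = −0.11923, b = 0.02689.
Then c = 146 − a·-217 − b·-1032 = 147.87.
At (26, 426): z = −3.1 + 11.5 + 147.87 = 156.2 m.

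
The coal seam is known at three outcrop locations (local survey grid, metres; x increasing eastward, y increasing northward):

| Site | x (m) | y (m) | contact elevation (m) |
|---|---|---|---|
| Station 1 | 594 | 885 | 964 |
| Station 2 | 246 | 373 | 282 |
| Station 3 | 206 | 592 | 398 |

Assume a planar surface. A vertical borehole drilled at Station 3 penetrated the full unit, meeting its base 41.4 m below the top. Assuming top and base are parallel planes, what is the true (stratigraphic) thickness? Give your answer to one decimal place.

27.0 m

Let the plane be z = a·x + b·y + c.
Station 2−Station 1: −348a − 512b = −682;  Station 3−Station 1: −388a − 293b = −566.
Solving gives a = 0.93044, b = 0.69962.
|∇z| = √(a²+b²) = 1.16413, so dip δ = arctan(1.16413) = 49.34°.
True thickness = vertical thickness × cos δ = 41.4 × cos 49.34° = 27.0 m.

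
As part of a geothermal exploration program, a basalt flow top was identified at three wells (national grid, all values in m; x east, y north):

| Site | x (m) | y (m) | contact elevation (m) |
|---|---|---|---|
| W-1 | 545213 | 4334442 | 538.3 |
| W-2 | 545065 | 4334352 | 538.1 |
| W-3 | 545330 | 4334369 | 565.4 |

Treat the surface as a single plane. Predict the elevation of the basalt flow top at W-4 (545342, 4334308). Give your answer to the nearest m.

578 m

Two edge vectors: W-1→W-2 = (-148, -90, -0.2), W-1→W-3 = (117, -73, 27.1).
Normal n = (W-1→W-2) × (W-1→W-3) = (-2453.6, 3987.4, 21334).
So ∂z/∂x = −n_x/n_z = 0.11500891 and ∂z/∂y = −n_y/n_z = −0.18690353.
Intercept c from W-1: 538.3 − 62704.35 + 810122.53 = 747956.48.
At (545342, 4334308): z = 62719.2 − 810097.5 + 747956.48 = 578.2 m.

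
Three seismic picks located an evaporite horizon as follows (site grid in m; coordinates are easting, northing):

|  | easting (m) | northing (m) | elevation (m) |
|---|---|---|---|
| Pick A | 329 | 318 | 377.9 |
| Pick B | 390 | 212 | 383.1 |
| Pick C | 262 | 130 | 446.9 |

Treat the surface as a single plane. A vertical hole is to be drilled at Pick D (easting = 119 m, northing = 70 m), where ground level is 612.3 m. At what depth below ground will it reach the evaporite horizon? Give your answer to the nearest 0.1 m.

Two edge vectors: Pick A→Pick B = (61, -106, 5.2), Pick A→Pick C = (-67, -188, 69).
Normal n = (Pick A→Pick B) × (Pick A→Pick C) = (-6336.4, -4557.4, -18570).
So ∂z/∂easting = −n_x/n_z = −0.34122 and ∂z/∂northing = −n_y/n_z = −0.24542.
Intercept c from Pick A: 377.9 + 112.26 + 78.04 = 568.20.
At (119, 70): z_contact = −40.60 − 17.18 + 568.20 = 510.42 m.
Depth below ground = 612.3 − 510.42 = 101.9 m.

101.9 m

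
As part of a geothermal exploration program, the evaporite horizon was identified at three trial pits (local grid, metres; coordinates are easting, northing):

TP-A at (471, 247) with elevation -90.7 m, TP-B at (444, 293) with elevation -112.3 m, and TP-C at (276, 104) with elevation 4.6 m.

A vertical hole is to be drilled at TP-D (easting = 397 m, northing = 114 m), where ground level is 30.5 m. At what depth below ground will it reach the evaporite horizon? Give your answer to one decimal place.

Let the plane be z = a·easting + b·northing + c.
TP-B−TP-A: −27a + 46b = −21.6;  TP-C−TP-A: −195a − 143b = 95.3.
Solving gives a = −0.10093, b = −0.52881.
Then c = -90.7 − a·471 − b·247 = 87.45.
At (397, 114): z_contact = −40.07 − 60.28 + 87.45 = -12.90 m.
Depth below ground = 30.5 − (-12.90) = 43.4 m.

43.4 m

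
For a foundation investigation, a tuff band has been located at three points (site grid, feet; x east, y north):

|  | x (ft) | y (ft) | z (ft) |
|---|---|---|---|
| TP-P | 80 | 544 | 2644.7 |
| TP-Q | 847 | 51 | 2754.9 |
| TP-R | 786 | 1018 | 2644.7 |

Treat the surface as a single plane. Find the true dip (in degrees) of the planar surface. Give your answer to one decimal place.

Two edge vectors: TP-P→TP-Q = (767, -493, 110.2), TP-P→TP-R = (706, 474, 0).
Normal n = (TP-P→TP-Q) × (TP-P→TP-R) = (-52234.8, 77801.2, 711616).
So ∂z/∂x = −n_x/n_z = 0.07340 and ∂z/∂y = −n_y/n_z = −0.10933.
Gradient magnitude |∇z| = √(a² + b²) = √(0.00539 + 0.01195) = 0.13169.
True dip = arctan(0.13169) = 7.5°, dipping toward NW (azimuth ≈ 326°).

7.5°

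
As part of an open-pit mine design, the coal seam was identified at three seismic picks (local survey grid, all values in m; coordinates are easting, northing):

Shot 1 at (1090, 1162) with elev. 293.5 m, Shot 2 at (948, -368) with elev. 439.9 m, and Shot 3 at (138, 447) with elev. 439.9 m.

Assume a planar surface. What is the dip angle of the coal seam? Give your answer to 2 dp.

Let the plane be z = a·easting + b·northing + c.
Shot 2−Shot 1: −142a − 1530b = 146.4;  Shot 3−Shot 1: −952a − 715b = 146.4.
Solving gives a = −0.08805, b = −0.08751.
Gradient magnitude |∇z| = √(a² + b²) = √(0.00775 + 0.00766) = 0.12415.
True dip = arctan(0.12415) = 7.08°, dipping toward NE (azimuth ≈ 045°).

7.08°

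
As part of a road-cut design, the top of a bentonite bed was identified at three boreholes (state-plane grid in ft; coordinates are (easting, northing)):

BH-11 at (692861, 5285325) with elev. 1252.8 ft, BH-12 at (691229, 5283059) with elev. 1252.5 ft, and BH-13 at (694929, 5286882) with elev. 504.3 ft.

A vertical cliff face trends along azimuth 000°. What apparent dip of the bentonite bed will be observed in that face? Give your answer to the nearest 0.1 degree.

Two edge vectors: BH-11→BH-12 = (-1632, -2266, -0.3), BH-11→BH-13 = (2068, 1557, -748.5).
Normal n = (BH-11→BH-12) × (BH-11→BH-13) = (1696568.1, -1222172.4, 2145064).
So ∂z/∂E = −n_x/n_z = −0.79092 and ∂z/∂N = −n_y/n_z = 0.56976.
Unit vector along 000° is (sin 0°, cos 0°) = (0.0000, 1.0000).
Slope in that direction = a·(0.0000) + b·(1.0000) = 0.56976.
Apparent dip = arctan|0.56976| = 29.7° (true dip is 44.3°, so apparent ≤ true as expected).

29.7°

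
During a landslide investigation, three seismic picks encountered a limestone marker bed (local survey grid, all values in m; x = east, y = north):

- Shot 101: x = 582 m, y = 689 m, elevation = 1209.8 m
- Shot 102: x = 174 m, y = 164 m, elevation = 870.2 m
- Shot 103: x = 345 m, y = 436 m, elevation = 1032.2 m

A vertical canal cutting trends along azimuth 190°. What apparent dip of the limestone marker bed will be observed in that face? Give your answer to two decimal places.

23.40°

Let the plane be z = a·x + b·y + c.
Shot 102−Shot 101: −408a − 525b = −339.6;  Shot 103−Shot 101: −237a − 253b = −177.6.
Solving gives a = 0.34532, b = 0.37849.
Unit vector along 190° is (sin 190°, cos 190°) = (-0.1736, -0.9848).
Slope in that direction = a·(-0.1736) + b·(-0.9848) = −0.43271.
Apparent dip = arctan|0.43271| = 23.40° (true dip is 27.1°, so apparent ≤ true as expected).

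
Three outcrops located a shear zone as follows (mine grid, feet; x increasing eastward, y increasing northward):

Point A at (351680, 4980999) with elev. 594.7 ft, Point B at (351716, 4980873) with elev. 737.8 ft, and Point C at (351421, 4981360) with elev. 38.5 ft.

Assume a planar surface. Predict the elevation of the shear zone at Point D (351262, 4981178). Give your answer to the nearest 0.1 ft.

47.3 ft

Let the plane be z = a·x + b·y + c.
Point B−Point A: 36a − 126b = 143.1;  Point C−Point A: −259a + 361b = −556.2.
Solving gives a = 0.938084326, b = −0.867690192.
Then c = 594.7 − a·351680 − b·4980999 = 3992653.19.
At (351262, 4981178): z = 329513.4 − 4322119.3 + 3992653.19 = 47.3 ft.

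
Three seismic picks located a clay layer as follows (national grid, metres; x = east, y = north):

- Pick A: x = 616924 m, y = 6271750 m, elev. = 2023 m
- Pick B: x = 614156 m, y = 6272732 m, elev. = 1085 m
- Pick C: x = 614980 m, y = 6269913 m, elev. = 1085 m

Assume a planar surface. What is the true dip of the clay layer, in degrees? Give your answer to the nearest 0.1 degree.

Let the plane be z = a·x + b·y + c.
Pick B−Pick A: −2768a + 982b = −938;  Pick C−Pick A: −1944a − 1837b = −938.
Solving gives a = 0.37808, b = 0.11051.
Gradient magnitude |∇z| = √(a² + b²) = √(0.14294 + 0.01221) = 0.39390.
True dip = arctan(0.39390) = 21.5°, dipping toward WSW (azimuth ≈ 254°).

21.5°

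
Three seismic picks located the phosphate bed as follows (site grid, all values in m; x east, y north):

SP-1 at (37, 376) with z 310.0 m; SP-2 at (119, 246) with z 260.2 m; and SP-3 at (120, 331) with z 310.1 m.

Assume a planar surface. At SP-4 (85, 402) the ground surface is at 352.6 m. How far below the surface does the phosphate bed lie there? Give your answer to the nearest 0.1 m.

Let the plane be z = a·x + b·y + c.
SP-2−SP-1: 82a − 130b = −49.8;  SP-3−SP-1: 83a − 45b = 0.1.
Solving gives a = 0.31746, b = 0.58332.
Then c = 310 − a·37 − b·376 = 78.92.
At (85, 402): z_contact = 26.98 + 234.50 + 78.92 = 340.40 m.
Depth below ground = 352.6 − 340.40 = 12.2 m.

12.2 m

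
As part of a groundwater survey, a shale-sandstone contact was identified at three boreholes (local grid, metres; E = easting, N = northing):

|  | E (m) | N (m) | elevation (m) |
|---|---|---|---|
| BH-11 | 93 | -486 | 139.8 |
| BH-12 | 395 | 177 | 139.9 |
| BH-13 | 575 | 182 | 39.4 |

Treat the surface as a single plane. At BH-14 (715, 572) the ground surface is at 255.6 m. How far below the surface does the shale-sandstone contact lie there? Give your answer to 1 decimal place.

194.9 m

Let the plane be z = a·E + b·N + c.
BH-12−BH-11: 302a + 663b = 0.1;  BH-13−BH-11: 482a + 668b = −100.4.
Solving gives a = −0.56549, b = 0.25774.
Then c = 139.8 − a·93 − b·-486 = 317.65.
At (715, 572): z_contact = −404.33 + 147.42 + 317.65 = 60.75 m.
Depth below ground = 255.6 − 60.75 = 194.9 m.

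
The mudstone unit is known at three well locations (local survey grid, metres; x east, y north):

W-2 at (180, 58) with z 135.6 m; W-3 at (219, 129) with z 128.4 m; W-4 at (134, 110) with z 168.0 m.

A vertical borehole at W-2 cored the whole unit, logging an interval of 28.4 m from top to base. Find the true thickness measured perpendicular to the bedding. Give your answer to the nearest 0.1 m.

25.0 m

Two edge vectors: W-2→W-3 = (39, 71, -7.2), W-2→W-4 = (-46, 52, 32.4).
Normal n = (W-2→W-3) × (W-2→W-4) = (2674.8, -932.4, 5294).
So ∂z/∂x = −n_x/n_z = −0.50525 and ∂z/∂y = −n_y/n_z = 0.17612.
|∇z| = √(a²+b²) = 0.53507, so dip δ = arctan(0.53507) = 28.15°.
True thickness = vertical thickness × cos δ = 28.4 × cos 28.15° = 25.0 m.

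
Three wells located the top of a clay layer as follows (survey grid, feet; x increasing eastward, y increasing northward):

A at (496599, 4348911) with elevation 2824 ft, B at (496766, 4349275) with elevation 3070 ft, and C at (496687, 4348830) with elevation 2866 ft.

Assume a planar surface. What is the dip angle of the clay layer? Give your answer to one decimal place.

Let the plane be z = a·x + b·y + c.
B−A: 167a + 364b = 246;  C−A: 88a − 81b = 42.
Solving gives a = 0.77293, b = 0.32121.
Gradient magnitude |∇z| = √(a² + b²) = √(0.59742 + 0.10318) = 0.83702.
True dip = arctan(0.83702) = 39.9°, dipping toward WSW (azimuth ≈ 247°).

39.9°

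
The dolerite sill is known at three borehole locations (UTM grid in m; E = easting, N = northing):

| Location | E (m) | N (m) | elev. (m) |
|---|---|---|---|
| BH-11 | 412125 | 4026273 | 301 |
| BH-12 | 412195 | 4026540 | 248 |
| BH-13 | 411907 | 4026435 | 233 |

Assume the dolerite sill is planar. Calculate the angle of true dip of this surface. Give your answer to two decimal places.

Let the plane be z = a·E + b·N + c.
BH-12−BH-11: 70a + 267b = −53;  BH-13−BH-11: −218a + 162b = −68.
Solving gives a = 0.13761, b = −0.23458.
Gradient magnitude |∇z| = √(a² + b²) = √(0.01894 + 0.05503) = 0.27196.
True dip = arctan(0.27196) = 15.21°, dipping toward NNW (azimuth ≈ 330°).

15.21°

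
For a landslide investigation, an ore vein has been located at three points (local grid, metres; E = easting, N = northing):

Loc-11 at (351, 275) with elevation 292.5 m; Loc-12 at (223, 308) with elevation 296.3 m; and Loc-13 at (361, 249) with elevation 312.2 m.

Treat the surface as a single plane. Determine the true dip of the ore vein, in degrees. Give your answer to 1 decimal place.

41.7°

Let the plane be z = a·E + b·N + c.
Loc-12−Loc-11: −128a + 33b = 3.8;  Loc-13−Loc-11: 10a − 26b = 19.7.
Solving gives a = −0.24980, b = −0.85377.
Gradient magnitude |∇z| = √(a² + b²) = √(0.06240 + 0.72892) = 0.88956.
True dip = arctan(0.88956) = 41.7°, dipping toward NNE (azimuth ≈ 016°).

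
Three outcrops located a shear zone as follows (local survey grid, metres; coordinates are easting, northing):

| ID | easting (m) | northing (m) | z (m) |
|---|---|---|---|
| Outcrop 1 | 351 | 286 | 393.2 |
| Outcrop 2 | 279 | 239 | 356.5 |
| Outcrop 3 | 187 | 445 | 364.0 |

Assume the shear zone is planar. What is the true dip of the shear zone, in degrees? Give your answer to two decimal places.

Let the plane be z = a·easting + b·northing + c.
Outcrop 2−Outcrop 1: −72a − 47b = −36.7;  Outcrop 3−Outcrop 1: −164a + 159b = −29.2.
Solving gives a = 0.37626, b = 0.20445.
Gradient magnitude |∇z| = √(a² + b²) = √(0.14157 + 0.04180) = 0.42822.
True dip = arctan(0.42822) = 23.18°, dipping toward WSW (azimuth ≈ 241°).

23.18°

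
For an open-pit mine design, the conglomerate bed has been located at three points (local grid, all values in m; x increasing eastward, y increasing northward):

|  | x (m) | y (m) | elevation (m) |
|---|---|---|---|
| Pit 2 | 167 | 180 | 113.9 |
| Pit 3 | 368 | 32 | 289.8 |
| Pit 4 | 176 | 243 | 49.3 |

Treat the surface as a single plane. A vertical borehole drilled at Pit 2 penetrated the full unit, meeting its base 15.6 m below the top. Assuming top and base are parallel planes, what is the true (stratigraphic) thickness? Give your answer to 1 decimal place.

10.8 m

Let the plane be z = a·x + b·y + c.
Pit 3−Pit 2: 201a − 148b = 175.9;  Pit 4−Pit 2: 9a + 63b = −64.6.
Solving gives a = 0.10867, b = −1.04092.
|∇z| = √(a²+b²) = 1.04658, so dip δ = arctan(1.04658) = 46.30°.
True thickness = vertical thickness × cos δ = 15.6 × cos 46.30° = 10.8 m.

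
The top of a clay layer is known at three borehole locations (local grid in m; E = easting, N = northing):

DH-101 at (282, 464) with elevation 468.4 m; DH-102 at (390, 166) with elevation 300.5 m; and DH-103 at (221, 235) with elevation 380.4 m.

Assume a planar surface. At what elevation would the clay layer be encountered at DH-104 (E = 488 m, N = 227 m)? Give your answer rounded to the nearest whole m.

301 m

Two edge vectors: DH-101→DH-102 = (108, -298, -167.9), DH-101→DH-103 = (-61, -229, -88).
Normal n = (DH-101→DH-102) × (DH-101→DH-103) = (-12225.1, 19745.9, -42910).
So ∂z/∂E = −n_x/n_z = −0.28490 and ∂z/∂N = −n_y/n_z = 0.46017.
Intercept c from DH-101: 468.4 + 80.34 − 213.52 = 335.22.
At (488, 227): z = −139.0 + 104.5 + 335.22 = 300.7 m.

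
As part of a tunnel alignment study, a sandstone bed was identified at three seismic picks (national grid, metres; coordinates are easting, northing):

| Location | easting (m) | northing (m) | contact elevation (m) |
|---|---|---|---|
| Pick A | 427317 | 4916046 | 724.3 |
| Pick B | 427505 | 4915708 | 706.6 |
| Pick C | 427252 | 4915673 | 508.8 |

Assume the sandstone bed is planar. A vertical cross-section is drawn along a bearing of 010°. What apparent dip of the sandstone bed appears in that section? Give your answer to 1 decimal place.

Let the plane be z = a·easting + b·northing + c.
Pick B−Pick A: 188a − 338b = −17.7;  Pick C−Pick A: −65a − 373b = −215.5.
Solving gives a = 0.71923, b = 0.45241.
Unit vector along 010° is (sin 10°, cos 10°) = (0.1736, 0.9848).
Slope in that direction = a·(0.1736) + b·(0.9848) = 0.57043.
Apparent dip = arctan|0.57043| = 29.7° (true dip is 40.4°, so apparent ≤ true as expected).

29.7°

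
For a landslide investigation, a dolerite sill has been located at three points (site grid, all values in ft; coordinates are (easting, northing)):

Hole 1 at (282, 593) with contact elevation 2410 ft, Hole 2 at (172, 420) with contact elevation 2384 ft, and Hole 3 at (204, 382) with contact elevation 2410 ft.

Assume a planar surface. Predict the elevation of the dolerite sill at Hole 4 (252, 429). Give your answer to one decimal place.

2427.3 ft

Two edge vectors: Hole 1→Hole 2 = (-110, -173, -26), Hole 1→Hole 3 = (-78, -211, 0).
Normal n = (Hole 1→Hole 2) × (Hole 1→Hole 3) = (-5486, 2028, 9716).
So ∂z/∂E = −n_x/n_z = 0.56464 and ∂z/∂N = −n_y/n_z = −0.20873.
Intercept c from Hole 1: 2410 − 159.23 + 123.78 = 2374.55.
At (252, 429): z = 142.3 − 89.5 + 2374.55 = 2427.3 ft.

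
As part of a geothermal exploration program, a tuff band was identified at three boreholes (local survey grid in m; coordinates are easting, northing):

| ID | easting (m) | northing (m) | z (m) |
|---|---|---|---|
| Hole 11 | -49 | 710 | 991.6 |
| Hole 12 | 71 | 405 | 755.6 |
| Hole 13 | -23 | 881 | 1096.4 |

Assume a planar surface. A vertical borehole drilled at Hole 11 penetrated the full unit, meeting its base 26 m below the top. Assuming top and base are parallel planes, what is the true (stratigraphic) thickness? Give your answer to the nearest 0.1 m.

21.1 m

Two edge vectors: Hole 11→Hole 12 = (120, -305, -236), Hole 11→Hole 13 = (26, 171, 104.8).
Normal n = (Hole 11→Hole 12) × (Hole 11→Hole 13) = (8392, -18712, 28450).
So ∂z/∂easting = −n_x/n_z = −0.29497 and ∂z/∂northing = −n_y/n_z = 0.65772.
|∇z| = √(a²+b²) = 0.72083, so dip δ = arctan(0.72083) = 35.79°.
True thickness = vertical thickness × cos δ = 26 × cos 35.79° = 21.1 m.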